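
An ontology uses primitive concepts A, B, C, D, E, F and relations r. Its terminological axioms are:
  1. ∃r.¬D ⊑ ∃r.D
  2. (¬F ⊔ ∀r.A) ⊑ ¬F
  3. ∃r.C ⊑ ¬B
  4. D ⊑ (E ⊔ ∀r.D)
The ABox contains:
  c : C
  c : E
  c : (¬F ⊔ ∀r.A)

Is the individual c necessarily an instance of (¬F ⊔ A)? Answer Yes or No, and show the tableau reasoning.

Yes

1. c : (¬F ⊔ A)?  L(c) = {C, E, (¬F ⊔ ∀r.A)} ∪ {(F ⊓ ¬A)}
   clash {F, ¬F} at c — c ∈ (¬F ⊔ A)
2. Hence c : (¬F ⊔ A): entailed.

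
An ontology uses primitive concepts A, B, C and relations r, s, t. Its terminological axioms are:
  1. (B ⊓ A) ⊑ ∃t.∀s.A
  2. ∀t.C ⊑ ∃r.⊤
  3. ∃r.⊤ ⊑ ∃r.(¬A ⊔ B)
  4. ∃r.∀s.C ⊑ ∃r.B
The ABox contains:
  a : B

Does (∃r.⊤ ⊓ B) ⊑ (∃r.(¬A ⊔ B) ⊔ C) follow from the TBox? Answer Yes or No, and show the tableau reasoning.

Yes

1. (∃r.⊤ ⊓ B) ⊑ (∃r.(¬A ⊔ B) ⊔ C)  ⇔  ((∃r.⊤ ⊓ B) ⊓ (∀r.(A ⊓ ¬B) ⊓ ¬C)) unsat w.r.t. T
   all branches close; clash {B, ¬B} at an ∃-successor
2. Hence (∃r.⊤ ⊓ B) ⊑ (∃r.(¬A ⊔ B) ⊔ C): entailed.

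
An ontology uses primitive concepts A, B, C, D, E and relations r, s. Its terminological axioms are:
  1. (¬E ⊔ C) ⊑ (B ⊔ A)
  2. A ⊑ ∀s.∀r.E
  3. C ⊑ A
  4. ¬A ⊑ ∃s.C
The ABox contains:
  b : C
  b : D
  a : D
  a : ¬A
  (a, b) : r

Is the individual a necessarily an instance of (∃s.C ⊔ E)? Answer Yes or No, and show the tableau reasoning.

Yes

1. a : (∃s.C ⊔ E)?  L(a) = {D, ¬A} ∪ {(∀s.¬C ⊓ ¬E)}
   clash {A, ¬A} at a — a ∈ (∃s.C ⊔ E)
2. Hence a : (∃s.C ⊔ E): entailed.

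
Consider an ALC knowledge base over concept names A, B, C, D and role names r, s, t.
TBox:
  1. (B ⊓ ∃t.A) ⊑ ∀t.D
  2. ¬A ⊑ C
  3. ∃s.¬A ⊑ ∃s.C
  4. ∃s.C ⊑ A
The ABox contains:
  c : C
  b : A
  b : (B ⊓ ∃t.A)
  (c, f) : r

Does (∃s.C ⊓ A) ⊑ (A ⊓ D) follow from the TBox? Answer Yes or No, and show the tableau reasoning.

No

1. (∃s.C ⊓ A) ⊑ (A ⊓ D)  ⇔  ((∃s.C ⊓ A) ⊓ (¬A ⊔ ¬D)) unsat w.r.t. T
   open: L(x₀) ⊇ {A, ¬B, ¬D, ∃s.C} (+ ∃-successors)
2. Hence (∃s.C ⊓ A) ⊑ (A ⊓ D): not entailed.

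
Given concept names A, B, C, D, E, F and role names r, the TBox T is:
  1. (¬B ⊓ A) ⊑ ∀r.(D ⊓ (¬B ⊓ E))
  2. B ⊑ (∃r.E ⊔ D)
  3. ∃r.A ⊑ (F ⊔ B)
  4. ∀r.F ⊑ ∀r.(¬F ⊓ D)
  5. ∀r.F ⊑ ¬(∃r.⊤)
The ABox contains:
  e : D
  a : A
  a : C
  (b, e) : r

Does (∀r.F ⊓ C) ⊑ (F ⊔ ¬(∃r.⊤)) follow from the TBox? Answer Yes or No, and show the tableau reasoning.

1. (∀r.F ⊓ C) ⊑ (F ⊔ ¬(∃r.⊤))  ⇔  ((∀r.F ⊓ C) ⊓ (¬F ⊓ ∃r.⊤)) unsat w.r.t. T
   all branches close; clash ⊥ at an ∃-successor
2. Hence (∀r.F ⊓ C) ⊑ (F ⊔ ¬(∃r.⊤)): entailed.

Yes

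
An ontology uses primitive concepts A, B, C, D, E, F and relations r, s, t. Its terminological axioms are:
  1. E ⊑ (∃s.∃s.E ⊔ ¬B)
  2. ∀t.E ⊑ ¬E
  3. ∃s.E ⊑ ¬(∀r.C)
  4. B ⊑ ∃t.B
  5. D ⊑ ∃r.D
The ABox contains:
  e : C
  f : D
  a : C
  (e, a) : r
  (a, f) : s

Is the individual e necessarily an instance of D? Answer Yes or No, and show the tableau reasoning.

No

1. e : D?  L(e) = {C} ∪ {¬D}
   open: L(e) ⊇ {C, ¬B, ¬D, ¬E, ∀s.¬E, …} (+ ∃-successors) — e ∉ D possible
2. Hence e : D: not entailed.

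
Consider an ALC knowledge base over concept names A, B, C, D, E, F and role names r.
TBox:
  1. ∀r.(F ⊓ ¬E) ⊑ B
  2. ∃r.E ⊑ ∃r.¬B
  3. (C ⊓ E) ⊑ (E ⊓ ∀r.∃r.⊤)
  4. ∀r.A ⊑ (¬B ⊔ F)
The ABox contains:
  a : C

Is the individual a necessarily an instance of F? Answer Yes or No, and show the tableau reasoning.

1. a : F?  L(a) = {C} ∪ {¬F}
   open: L(a) ⊇ {C, ¬E, ¬F, ∀r.¬E, ∃r.(¬F ⊔ E), …} (+ ∃-successors) — a ∉ F possible
2. Hence a : F: not entailed.

No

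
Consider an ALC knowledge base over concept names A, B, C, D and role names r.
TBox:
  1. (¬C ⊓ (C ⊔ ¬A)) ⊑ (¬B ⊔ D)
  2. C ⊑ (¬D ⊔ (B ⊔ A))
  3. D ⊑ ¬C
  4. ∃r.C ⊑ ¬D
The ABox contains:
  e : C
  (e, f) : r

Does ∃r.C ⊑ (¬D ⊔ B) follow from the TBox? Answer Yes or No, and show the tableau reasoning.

1. ∃r.C ⊑ (¬D ⊔ B)  ⇔  (∃r.C ⊓ (D ⊓ ¬B)) unsat w.r.t. T
   all branches close; clash {D, ¬D} at x₀
2. Hence ∃r.C ⊑ (¬D ⊔ B): entailed.

Yes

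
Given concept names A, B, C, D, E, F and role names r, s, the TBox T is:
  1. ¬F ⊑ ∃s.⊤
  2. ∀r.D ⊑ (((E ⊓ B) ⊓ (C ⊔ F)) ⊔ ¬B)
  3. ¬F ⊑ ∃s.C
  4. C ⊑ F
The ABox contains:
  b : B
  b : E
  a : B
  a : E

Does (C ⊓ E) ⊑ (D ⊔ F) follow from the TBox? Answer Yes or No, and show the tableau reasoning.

1. (C ⊓ E) ⊑ (D ⊔ F)  ⇔  ((C ⊓ E) ⊓ (¬D ⊓ ¬F)) unsat w.r.t. T
   all branches close; clash {F, ¬F} at x₀
2. Hence (C ⊓ E) ⊑ (D ⊔ F): entailed.

Yes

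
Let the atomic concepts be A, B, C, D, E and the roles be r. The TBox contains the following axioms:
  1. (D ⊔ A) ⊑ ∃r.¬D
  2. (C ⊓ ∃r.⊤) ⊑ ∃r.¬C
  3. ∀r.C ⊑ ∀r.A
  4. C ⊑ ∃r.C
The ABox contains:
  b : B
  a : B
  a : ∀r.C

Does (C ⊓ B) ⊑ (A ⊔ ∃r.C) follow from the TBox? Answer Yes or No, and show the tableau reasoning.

1. (C ⊓ B) ⊑ (A ⊔ ∃r.C)  ⇔  ((C ⊓ B) ⊓ (¬A ⊓ ∀r.¬C)) unsat w.r.t. T
   all branches close; clash {C, ¬C} at an ∃-successor
2. Hence (C ⊓ B) ⊑ (A ⊔ ∃r.C): entailed.

Yes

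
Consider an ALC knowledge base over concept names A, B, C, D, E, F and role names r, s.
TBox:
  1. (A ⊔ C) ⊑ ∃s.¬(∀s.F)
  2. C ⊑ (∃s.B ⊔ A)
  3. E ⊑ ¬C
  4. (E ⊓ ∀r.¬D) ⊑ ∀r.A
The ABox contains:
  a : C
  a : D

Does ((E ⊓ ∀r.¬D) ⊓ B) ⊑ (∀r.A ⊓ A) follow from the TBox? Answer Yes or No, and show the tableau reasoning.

No

1. ((E ⊓ ∀r.¬D) ⊓ B) ⊑ (∀r.A ⊓ A)  ⇔  (((E ⊓ ∀r.¬D) ⊓ B) ⊓ (∃r.¬A ⊔ ¬A)) unsat w.r.t. T
   apply at x₀: E⊑¬C; (E ⊓ ∀r.¬D)⊑∀r.A
   open: L(x₀) ⊇ {B, E, ¬A, ¬C, ∀r.A, …}
2. Hence ((E ⊓ ∀r.¬D) ⊓ B) ⊑ (∀r.A ⊓ A): not entailed.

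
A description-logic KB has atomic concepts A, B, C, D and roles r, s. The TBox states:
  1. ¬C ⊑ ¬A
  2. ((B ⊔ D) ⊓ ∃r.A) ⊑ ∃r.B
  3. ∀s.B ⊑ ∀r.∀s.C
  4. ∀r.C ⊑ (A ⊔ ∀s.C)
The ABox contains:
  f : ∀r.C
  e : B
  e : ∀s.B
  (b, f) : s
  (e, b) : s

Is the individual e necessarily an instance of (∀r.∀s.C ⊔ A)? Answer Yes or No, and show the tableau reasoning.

1. e : (∀r.∀s.C ⊔ A)?  L(e) = {B, ∀s.B} ∪ {(∃r.∃s.¬C ⊓ ¬A)}
   clash {C, ¬C} at an ∃-successor — e ∈ (∀r.∀s.C ⊔ A)
2. Hence e : (∀r.∀s.C ⊔ A): entailed.

Yes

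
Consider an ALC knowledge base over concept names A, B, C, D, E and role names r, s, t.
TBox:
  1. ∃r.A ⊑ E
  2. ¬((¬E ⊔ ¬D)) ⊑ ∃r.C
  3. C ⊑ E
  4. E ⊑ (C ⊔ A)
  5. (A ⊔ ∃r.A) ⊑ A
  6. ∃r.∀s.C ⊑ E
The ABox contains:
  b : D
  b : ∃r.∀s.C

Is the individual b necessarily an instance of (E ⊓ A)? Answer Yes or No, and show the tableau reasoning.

No

1. b : (E ⊓ A)?  L(b) = {D, ∃r.∀s.C} ∪ {(¬E ⊔ ¬A)}
   apply at b: ∃r.∀s.C⊑E
   open: L(b) ⊇ {C, D, E, ¬A, ∀r.¬A, …} (+ ∃-successors) — b ∉ (E ⊓ A) possible
2. Hence b : (E ⊓ A): not entailed.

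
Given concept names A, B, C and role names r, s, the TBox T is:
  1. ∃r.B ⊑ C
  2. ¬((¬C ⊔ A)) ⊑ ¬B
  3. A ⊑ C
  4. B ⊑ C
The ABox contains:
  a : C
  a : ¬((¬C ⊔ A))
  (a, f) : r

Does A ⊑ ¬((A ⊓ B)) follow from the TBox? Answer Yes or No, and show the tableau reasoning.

No

1. A ⊑ ¬((A ⊓ B))  ⇔  (A ⊓ (A ⊓ B)) unsat w.r.t. T
   apply at x₀: A⊑C; B⊑C
   open: L(x₀) ⊇ {A, B, C}
2. Hence A ⊑ ¬((A ⊓ B)): not entailed.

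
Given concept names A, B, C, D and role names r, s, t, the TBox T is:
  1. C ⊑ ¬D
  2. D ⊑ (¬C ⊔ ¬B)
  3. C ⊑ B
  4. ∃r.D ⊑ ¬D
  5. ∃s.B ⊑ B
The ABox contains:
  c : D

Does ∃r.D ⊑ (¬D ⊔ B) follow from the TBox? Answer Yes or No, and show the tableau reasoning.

1. ∃r.D ⊑ (¬D ⊔ B)  ⇔  (∃r.D ⊓ (D ⊓ ¬B)) unsat w.r.t. T
   all branches close; clash {B, ¬B} at x₀
2. Hence ∃r.D ⊑ (¬D ⊔ B): entailed.

Yes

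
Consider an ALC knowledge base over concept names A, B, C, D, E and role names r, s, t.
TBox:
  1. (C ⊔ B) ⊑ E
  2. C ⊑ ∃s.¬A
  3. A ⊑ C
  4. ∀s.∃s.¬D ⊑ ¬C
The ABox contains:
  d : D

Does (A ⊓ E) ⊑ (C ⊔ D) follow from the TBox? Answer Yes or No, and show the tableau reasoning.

Yes

1. (A ⊓ E) ⊑ (C ⊔ D)  ⇔  ((A ⊓ E) ⊓ (¬C ⊓ ¬D)) unsat w.r.t. T
   all branches close; clash {C, ¬C} at x₀
2. Hence (A ⊓ E) ⊑ (C ⊔ D): entailed.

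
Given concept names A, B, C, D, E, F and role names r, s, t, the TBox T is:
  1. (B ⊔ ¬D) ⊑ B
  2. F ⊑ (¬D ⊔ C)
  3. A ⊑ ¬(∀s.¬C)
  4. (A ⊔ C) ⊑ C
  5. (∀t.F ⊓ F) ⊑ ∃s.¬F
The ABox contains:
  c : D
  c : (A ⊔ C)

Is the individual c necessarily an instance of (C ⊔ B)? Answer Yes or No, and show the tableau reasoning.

1. c : (C ⊔ B)?  L(c) = {D, (A ⊔ C)} ∪ {(¬C ⊓ ¬B)}
   clash {C, ¬C} at c — c ∈ (C ⊔ B)
2. Hence c : (C ⊔ B): entailed.

Yes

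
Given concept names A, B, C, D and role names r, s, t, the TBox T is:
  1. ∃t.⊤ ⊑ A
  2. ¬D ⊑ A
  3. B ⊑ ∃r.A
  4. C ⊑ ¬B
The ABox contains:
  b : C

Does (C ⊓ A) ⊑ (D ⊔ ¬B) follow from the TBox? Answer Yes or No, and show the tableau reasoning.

Yes

1. (C ⊓ A) ⊑ (D ⊔ ¬B)  ⇔  ((C ⊓ A) ⊓ (¬D ⊓ B)) unsat w.r.t. T
   all branches close; clash {B, ¬B} at x₀
2. Hence (C ⊓ A) ⊑ (D ⊔ ¬B): entailed.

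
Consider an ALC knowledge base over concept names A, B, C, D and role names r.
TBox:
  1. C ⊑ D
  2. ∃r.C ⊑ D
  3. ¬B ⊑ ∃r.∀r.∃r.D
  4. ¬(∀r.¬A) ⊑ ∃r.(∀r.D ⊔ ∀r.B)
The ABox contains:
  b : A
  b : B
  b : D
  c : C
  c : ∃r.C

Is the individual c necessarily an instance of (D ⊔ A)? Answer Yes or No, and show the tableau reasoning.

Yes

1. c : (D ⊔ A)?  L(c) = {C, ∃r.C} ∪ {(¬D ⊓ ¬A)}
   clash {D, ¬D} at c — c ∈ (D ⊔ A)
2. Hence c : (D ⊔ A): entailed.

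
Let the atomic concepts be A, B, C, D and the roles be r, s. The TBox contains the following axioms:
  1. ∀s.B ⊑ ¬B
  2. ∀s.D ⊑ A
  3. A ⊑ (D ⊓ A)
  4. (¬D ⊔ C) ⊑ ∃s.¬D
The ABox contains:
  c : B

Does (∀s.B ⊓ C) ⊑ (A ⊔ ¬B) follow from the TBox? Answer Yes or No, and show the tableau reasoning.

Yes

1. (∀s.B ⊓ C) ⊑ (A ⊔ ¬B)  ⇔  ((∀s.B ⊓ C) ⊓ (¬A ⊓ B)) unsat w.r.t. T
   all branches close; clash {B, ¬B} at x₀
2. Hence (∀s.B ⊓ C) ⊑ (A ⊔ ¬B): entailed.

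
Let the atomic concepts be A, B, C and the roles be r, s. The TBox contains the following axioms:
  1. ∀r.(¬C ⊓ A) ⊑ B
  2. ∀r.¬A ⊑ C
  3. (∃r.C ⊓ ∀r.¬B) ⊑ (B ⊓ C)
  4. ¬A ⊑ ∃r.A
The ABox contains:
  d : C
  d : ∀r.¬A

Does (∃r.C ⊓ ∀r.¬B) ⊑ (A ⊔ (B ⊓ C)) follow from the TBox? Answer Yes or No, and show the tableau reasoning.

1. (∃r.C ⊓ ∀r.¬B) ⊑ (A ⊔ (B ⊓ C))  ⇔  ((∃r.C ⊓ ∀r.¬B) ⊓ (¬A ⊓ (¬B ⊔ ¬C))) unsat w.r.t. T
   all branches close; clash {C, ¬C} at x₀
2. Hence (∃r.C ⊓ ∀r.¬B) ⊑ (A ⊔ (B ⊓ C)): entailed.

Yes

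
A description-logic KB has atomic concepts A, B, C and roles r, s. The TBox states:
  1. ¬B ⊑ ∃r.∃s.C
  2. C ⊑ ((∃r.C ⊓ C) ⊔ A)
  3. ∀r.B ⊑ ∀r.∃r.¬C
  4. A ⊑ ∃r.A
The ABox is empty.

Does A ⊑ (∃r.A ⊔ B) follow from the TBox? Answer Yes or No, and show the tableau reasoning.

1. A ⊑ (∃r.A ⊔ B)  ⇔  (A ⊓ (∀r.¬A ⊓ ¬B)) unsat w.r.t. T
   all branches close; clash {A, ¬A} at an ∃-successor
2. Hence A ⊑ (∃r.A ⊔ B): entailed.

Yes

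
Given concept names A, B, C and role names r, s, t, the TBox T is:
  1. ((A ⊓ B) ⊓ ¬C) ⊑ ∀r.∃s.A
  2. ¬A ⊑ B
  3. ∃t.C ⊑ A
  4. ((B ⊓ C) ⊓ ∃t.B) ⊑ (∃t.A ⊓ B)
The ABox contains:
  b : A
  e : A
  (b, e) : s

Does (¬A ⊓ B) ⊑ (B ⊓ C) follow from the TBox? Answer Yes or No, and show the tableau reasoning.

1. (¬A ⊓ B) ⊑ (B ⊓ C)  ⇔  ((¬A ⊓ B) ⊓ (¬B ⊔ ¬C)) unsat w.r.t. T
   open: L(x₀) ⊇ {B, ¬A, ¬C, ∀t.¬C}
2. Hence (¬A ⊓ B) ⊑ (B ⊓ C): not entailed.

No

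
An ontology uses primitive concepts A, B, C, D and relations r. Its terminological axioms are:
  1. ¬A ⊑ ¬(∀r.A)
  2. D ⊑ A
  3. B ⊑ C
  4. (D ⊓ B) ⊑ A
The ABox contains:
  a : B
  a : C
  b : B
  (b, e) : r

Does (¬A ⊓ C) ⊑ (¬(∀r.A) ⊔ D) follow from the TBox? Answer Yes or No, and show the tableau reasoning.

Yes

1. (¬A ⊓ C) ⊑ (¬(∀r.A) ⊔ D)  ⇔  ((¬A ⊓ C) ⊓ (∀r.A ⊓ ¬D)) unsat w.r.t. T
   all branches close; clash {A, ¬A} at x₀
2. Hence (¬A ⊓ C) ⊑ (¬(∀r.A) ⊔ D): entailed.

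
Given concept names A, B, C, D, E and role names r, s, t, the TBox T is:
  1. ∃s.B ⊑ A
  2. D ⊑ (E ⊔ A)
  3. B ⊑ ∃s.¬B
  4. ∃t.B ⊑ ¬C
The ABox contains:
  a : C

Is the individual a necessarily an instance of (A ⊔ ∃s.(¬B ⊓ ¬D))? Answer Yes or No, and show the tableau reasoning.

No

1. a : (A ⊔ ∃s.(¬B ⊓ ¬D))?  L(a) = {C} ∪ {(¬A ⊓ ∀s.(B ⊔ D))}
   open: L(a) ⊇ {C, ¬A, ¬B, ¬D, ∀s.(B ⊔ D), …} — a ∉ (A ⊔ ∃s.(¬B ⊓ ¬D)) possible
2. Hence a : (A ⊔ ∃s.(¬B ⊓ ¬D)): not entailed.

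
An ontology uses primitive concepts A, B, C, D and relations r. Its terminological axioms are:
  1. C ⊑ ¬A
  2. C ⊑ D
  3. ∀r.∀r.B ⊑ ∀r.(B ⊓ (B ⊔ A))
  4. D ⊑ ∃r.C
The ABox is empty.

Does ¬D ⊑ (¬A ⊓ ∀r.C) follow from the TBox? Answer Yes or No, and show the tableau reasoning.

1. ¬D ⊑ (¬A ⊓ ∀r.C)  ⇔  (¬D ⊓ (A ⊔ ∃r.¬C)) unsat w.r.t. T
   open: L(x₀) ⊇ {A, ¬C, ¬D, ∃r.∃r.¬B} (+ ∃-successors)
2. Hence ¬D ⊑ (¬A ⊓ ∀r.C): not entailed.

No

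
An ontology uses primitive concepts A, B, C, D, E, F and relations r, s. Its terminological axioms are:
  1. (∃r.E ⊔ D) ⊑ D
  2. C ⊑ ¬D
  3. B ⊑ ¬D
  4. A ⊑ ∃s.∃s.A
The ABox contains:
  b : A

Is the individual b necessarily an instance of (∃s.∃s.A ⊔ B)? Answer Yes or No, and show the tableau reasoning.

1. b : (∃s.∃s.A ⊔ B)?  L(b) = {A} ∪ {(∀s.∀s.¬A ⊓ ¬B)}
   clash {D, ¬D} at b — b ∈ (∃s.∃s.A ⊔ B)
2. Hence b : (∃s.∃s.A ⊔ B): entailed.

Yes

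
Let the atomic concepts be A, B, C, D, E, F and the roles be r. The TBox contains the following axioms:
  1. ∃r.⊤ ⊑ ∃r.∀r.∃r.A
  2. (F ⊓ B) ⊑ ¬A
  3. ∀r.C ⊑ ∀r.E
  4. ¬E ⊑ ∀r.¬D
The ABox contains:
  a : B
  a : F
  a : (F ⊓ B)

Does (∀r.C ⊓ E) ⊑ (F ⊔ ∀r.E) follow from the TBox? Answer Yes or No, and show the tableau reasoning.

1. (∀r.C ⊓ E) ⊑ (F ⊔ ∀r.E)  ⇔  ((∀r.C ⊓ E) ⊓ (¬F ⊓ ∃r.¬E)) unsat w.r.t. T
   all branches close; clash {E, ¬E} at an ∃-successor
2. Hence (∀r.C ⊓ E) ⊑ (F ⊔ ∀r.E): entailed.

Yes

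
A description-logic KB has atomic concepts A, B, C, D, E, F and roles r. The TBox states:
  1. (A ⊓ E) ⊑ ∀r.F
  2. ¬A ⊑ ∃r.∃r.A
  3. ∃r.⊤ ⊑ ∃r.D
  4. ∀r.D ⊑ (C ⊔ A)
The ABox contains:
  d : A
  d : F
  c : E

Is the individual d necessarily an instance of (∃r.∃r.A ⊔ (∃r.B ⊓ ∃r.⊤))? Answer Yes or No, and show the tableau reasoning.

No

1. d : (∃r.∃r.A ⊔ (∃r.B ⊓ ∃r.⊤))?  L(d) = {A, F} ∪ {(∀r.∀r.¬A ⊓ (∀r.¬B ⊔ ∀r.⊥))}
   open: L(d) ⊇ {A, F, ¬E, ∀r.∀r.¬A, ∀r.⊥} — d ∉ (∃r.∃r.A ⊔ (∃r.B ⊓ ∃r.⊤)) possible
2. Hence d : (∃r.∃r.A ⊔ (∃r.B ⊓ ∃r.⊤)): not entailed.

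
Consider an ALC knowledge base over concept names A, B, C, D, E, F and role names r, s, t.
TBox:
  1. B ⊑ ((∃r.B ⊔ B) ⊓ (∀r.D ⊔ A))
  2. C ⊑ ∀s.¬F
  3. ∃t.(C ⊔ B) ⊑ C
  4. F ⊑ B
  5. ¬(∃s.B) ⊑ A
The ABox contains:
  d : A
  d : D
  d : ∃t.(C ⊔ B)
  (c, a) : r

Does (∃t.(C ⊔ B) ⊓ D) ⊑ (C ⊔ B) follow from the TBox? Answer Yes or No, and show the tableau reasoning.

Yes

1. (∃t.(C ⊔ B) ⊓ D) ⊑ (C ⊔ B)  ⇔  ((∃t.(C ⊔ B) ⊓ D) ⊓ (¬C ⊓ ¬B)) unsat w.r.t. T
   all branches close; clash {B, ¬B} at x₀
2. Hence (∃t.(C ⊔ B) ⊓ D) ⊑ (C ⊔ B): entailed.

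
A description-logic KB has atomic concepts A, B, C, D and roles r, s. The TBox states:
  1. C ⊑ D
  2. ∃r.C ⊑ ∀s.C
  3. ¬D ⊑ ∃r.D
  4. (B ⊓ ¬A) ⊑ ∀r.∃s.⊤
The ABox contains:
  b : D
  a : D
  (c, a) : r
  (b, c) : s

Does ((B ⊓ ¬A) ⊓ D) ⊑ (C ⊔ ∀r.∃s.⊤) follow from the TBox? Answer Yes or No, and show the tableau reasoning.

Yes

1. ((B ⊓ ¬A) ⊓ D) ⊑ (C ⊔ ∀r.∃s.⊤)  ⇔  (((B ⊓ ¬A) ⊓ D) ⊓ (¬C ⊓ ∃r.∀s.⊥)) unsat w.r.t. T
   all branches close; clash ⊥ at an ∃-successor
2. Hence ((B ⊓ ¬A) ⊓ D) ⊑ (C ⊔ ∀r.∃s.⊤): entailed.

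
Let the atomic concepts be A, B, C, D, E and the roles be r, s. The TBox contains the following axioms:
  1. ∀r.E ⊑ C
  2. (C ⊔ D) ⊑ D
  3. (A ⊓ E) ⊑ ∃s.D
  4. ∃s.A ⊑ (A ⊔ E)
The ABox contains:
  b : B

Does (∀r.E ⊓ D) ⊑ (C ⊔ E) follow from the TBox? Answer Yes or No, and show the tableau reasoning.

Yes

1. (∀r.E ⊓ D) ⊑ (C ⊔ E)  ⇔  ((∀r.E ⊓ D) ⊓ (¬C ⊓ ¬E)) unsat w.r.t. T
   all branches close; clash {E, ¬E} at x₀
2. Hence (∀r.E ⊓ D) ⊑ (C ⊔ E): entailed.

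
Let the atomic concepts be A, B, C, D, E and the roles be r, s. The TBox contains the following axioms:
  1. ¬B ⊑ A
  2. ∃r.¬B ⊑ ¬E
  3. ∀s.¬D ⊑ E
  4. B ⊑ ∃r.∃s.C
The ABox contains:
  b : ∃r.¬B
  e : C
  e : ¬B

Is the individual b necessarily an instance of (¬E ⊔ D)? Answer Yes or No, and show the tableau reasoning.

Yes

1. b : (¬E ⊔ D)?  L(b) = {∃r.¬B} ∪ {(E ⊓ ¬D)}
   clash {E, ¬E} at b — b ∈ (¬E ⊔ D)
2. Hence b : (¬E ⊔ D): entailed.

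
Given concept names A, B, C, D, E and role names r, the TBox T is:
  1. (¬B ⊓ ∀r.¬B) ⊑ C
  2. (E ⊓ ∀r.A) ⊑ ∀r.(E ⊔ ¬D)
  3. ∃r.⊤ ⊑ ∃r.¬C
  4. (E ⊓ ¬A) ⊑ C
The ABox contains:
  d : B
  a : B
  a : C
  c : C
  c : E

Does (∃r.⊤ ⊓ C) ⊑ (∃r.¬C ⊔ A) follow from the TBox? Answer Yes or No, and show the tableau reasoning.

1. (∃r.⊤ ⊓ C) ⊑ (∃r.¬C ⊔ A)  ⇔  ((∃r.⊤ ⊓ C) ⊓ (∀r.C ⊓ ¬A)) unsat w.r.t. T
   all branches close; clash {C, ¬C} at an ∃-successor
2. Hence (∃r.⊤ ⊓ C) ⊑ (∃r.¬C ⊔ A): entailed.

Yes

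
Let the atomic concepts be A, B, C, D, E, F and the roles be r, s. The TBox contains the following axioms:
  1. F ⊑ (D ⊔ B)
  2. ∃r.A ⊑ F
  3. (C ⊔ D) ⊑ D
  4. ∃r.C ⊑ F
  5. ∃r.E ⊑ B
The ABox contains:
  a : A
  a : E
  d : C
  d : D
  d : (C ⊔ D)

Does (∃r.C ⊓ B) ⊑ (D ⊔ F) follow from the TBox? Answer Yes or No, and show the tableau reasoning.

1. (∃r.C ⊓ B) ⊑ (D ⊔ F)  ⇔  ((∃r.C ⊓ B) ⊓ (¬D ⊓ ¬F)) unsat w.r.t. T
   all branches close; clash {D, ¬D} at x₀
2. Hence (∃r.C ⊓ B) ⊑ (D ⊔ F): entailed.

Yes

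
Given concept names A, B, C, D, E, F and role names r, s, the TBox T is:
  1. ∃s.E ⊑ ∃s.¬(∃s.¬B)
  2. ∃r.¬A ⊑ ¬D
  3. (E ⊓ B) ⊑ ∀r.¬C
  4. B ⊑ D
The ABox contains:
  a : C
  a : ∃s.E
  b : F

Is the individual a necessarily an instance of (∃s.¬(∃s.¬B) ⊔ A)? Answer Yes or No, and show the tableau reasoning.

Yes

1. a : (∃s.¬(∃s.¬B) ⊔ A)?  L(a) = {C, ∃s.E} ∪ {(∀s.∃s.¬B ⊓ ¬A)}
   clash {D, ¬D} at a — a ∈ (∃s.¬(∃s.¬B) ⊔ A)
2. Hence a : (∃s.¬(∃s.¬B) ⊔ A): entailed.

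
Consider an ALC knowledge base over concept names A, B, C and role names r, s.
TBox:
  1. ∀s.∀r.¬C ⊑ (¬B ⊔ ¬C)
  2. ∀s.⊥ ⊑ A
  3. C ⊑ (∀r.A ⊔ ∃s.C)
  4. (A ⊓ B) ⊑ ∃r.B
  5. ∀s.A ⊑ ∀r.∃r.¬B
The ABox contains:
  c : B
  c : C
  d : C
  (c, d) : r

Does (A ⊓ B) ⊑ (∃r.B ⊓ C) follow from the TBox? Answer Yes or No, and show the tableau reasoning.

No

1. (A ⊓ B) ⊑ (∃r.B ⊓ C)  ⇔  ((A ⊓ B) ⊓ (∀r.¬B ⊔ ¬C)) unsat w.r.t. T
   apply at x₀: (A ⊓ B)⊑∃r.B
   open: L(x₀) ⊇ {A, B, ¬C, ∃r.B, ∃s.¬A, …} (+ ∃-successors)
2. Hence (A ⊓ B) ⊑ (∃r.B ⊓ C): not entailed.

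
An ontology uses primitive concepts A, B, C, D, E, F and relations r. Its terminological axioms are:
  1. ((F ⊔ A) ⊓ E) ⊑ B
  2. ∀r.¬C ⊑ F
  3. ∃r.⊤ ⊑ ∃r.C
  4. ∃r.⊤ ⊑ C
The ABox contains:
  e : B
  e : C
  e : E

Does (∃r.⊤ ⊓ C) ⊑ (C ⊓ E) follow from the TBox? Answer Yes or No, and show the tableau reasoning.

No

1. (∃r.⊤ ⊓ C) ⊑ (C ⊓ E)  ⇔  ((∃r.⊤ ⊓ C) ⊓ (¬C ⊔ ¬E)) unsat w.r.t. T
   apply at x₀: ∃r.⊤⊑∃r.C
   open: L(x₀) ⊇ {C, ¬E, ∃r.C, ∃r.⊤} (+ ∃-successors)
2. Hence (∃r.⊤ ⊓ C) ⊑ (C ⊓ E): not entailed.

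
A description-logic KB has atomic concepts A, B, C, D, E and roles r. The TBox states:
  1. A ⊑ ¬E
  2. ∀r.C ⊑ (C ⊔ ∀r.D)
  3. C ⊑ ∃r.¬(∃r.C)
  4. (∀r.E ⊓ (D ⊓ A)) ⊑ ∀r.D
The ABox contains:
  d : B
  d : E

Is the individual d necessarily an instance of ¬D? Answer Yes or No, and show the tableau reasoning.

No

1. d : ¬D?  L(d) = {B, E} ∪ {D}
   open: L(d) ⊇ {B, D, E, ¬A, ¬C, …} (+ ∃-successors) — d ∉ ¬D possible
2. Hence d : ¬D: not entailed.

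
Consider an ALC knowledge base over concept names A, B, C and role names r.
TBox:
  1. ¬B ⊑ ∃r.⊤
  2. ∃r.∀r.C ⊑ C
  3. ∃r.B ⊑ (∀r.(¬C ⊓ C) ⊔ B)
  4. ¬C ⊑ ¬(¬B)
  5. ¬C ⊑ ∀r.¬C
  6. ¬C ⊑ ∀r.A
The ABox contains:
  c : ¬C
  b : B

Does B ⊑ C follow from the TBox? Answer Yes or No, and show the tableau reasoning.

1. B ⊑ C  ⇔  (B ⊓ ¬C) unsat w.r.t. T
   apply at x₀: ¬C⊑∀r.¬C; ¬C⊑∀r.A
   open: L(x₀) ⊇ {B, ¬C, ∀r.A, ∀r.¬B, ∀r.¬C, …}
2. Hence B ⊑ C: not entailed.

No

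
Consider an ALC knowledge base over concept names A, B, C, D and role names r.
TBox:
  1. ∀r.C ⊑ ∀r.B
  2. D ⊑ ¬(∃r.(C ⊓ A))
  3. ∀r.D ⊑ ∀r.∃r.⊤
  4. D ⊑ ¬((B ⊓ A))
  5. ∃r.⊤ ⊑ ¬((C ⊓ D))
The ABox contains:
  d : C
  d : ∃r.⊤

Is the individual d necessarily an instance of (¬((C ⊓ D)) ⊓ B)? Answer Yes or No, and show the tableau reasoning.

1. d : (¬((C ⊓ D)) ⊓ B)?  L(d) = {C, ∃r.⊤} ∪ {((C ⊓ D) ⊔ ¬B)}
   apply at d: ∃r.⊤⊑¬((C ⊓ D))
   open: L(d) ⊇ {C, ¬B, ¬D, ∃r.¬C, ∃r.¬D, …} (+ ∃-successors) — d ∉ (¬((C ⊓ D)) ⊓ B) possible
2. Hence d : (¬((C ⊓ D)) ⊓ B): not entailed.

No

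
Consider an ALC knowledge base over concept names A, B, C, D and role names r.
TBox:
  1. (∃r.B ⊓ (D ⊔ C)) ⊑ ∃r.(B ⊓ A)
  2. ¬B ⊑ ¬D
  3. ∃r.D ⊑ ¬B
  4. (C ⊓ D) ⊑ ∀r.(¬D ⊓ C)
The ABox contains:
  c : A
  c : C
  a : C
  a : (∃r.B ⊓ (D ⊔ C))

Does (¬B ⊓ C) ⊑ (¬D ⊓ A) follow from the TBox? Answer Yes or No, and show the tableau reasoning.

1. (¬B ⊓ C) ⊑ (¬D ⊓ A)  ⇔  ((¬B ⊓ C) ⊓ (D ⊔ ¬A)) unsat w.r.t. T
   apply at x₀: ¬B⊑¬D
   open: L(x₀) ⊇ {C, ¬A, ¬B, ¬D, ∀r.¬B}
2. Hence (¬B ⊓ C) ⊑ (¬D ⊓ A): not entailed.

No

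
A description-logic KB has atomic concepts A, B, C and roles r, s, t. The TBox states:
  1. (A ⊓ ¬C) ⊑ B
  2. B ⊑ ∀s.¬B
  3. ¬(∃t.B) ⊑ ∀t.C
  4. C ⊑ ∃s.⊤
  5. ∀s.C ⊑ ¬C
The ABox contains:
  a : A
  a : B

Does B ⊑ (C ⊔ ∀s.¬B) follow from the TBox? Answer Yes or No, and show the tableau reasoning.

Yes

1. B ⊑ (C ⊔ ∀s.¬B)  ⇔  (B ⊓ (¬C ⊓ ∃s.B)) unsat w.r.t. T
   all branches close; clash {B, ¬B} at an ∃-successor
2. Hence B ⊑ (C ⊔ ∀s.¬B): entailed.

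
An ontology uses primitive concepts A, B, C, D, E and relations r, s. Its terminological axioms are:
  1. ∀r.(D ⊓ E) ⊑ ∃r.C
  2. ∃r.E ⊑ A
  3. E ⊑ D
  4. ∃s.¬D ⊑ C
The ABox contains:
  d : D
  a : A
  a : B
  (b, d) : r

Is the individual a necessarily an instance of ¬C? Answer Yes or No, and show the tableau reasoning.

1. a : ¬C?  L(a) = {A, B} ∪ {C}
   open: L(a) ⊇ {A, B, C, ¬E, ∃r.(¬D ⊔ ¬E)} (+ ∃-successors) — a ∉ ¬C possible
2. Hence a : ¬C: not entailed.

No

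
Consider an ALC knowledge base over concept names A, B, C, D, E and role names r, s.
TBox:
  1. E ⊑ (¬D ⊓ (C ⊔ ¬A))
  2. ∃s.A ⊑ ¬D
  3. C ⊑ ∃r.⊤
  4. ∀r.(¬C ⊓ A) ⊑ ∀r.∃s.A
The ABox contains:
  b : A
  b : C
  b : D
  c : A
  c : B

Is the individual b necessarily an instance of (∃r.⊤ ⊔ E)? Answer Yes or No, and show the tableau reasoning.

Yes

1. b : (∃r.⊤ ⊔ E)?  L(b) = {A, C, D} ∪ {(∀r.⊥ ⊓ ¬E)}
   clash {D, ¬D} at b — b ∈ (∃r.⊤ ⊔ E)
2. Hence b : (∃r.⊤ ⊔ E): entailed.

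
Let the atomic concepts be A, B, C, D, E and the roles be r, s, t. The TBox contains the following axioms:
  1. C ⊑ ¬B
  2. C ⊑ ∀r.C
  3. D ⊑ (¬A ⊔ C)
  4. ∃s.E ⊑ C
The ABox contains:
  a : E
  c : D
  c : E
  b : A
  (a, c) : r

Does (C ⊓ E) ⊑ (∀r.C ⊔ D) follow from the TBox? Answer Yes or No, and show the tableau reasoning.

1. (C ⊓ E) ⊑ (∀r.C ⊔ D)  ⇔  ((C ⊓ E) ⊓ (∃r.¬C ⊓ ¬D)) unsat w.r.t. T
   all branches close; clash {C, ¬C} at an ∃-successor
2. Hence (C ⊓ E) ⊑ (∀r.C ⊔ D): entailed.

Yes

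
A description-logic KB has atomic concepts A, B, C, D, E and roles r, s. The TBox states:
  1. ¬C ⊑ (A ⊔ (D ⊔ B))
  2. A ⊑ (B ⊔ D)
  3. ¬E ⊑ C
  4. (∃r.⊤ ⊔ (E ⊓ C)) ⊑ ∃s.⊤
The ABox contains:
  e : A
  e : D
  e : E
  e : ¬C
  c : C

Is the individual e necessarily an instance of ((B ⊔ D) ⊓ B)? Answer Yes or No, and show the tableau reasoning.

1. e : ((B ⊔ D) ⊓ B)?  L(e) = {A, D, E, ¬C} ∪ {((¬B ⊓ ¬D) ⊔ ¬B)}
   apply at e: ¬C⊑(A ⊔ (D ⊔ B)); A⊑(B ⊔ D)
   open: L(e) ⊇ {A, D, E, ¬B, ¬C, …} — e ∉ ((B ⊔ D) ⊓ B) possible
2. Hence e : ((B ⊔ D) ⊓ B): not entailed.

No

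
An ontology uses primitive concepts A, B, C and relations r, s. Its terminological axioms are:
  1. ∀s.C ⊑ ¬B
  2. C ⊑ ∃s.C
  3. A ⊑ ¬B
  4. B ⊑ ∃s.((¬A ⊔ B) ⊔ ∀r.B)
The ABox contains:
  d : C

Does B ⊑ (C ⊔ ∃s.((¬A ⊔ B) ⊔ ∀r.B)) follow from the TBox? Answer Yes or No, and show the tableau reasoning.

1. B ⊑ (C ⊔ ∃s.((¬A ⊔ B) ⊔ ∀r.B))  ⇔  (B ⊓ (¬C ⊓ ∀s.((A ⊓ ¬B) ⊓ ∃r.¬B))) unsat w.r.t. T
   all branches close; clash {B, ¬B} at x₀
2. Hence B ⊑ (C ⊔ ∃s.((¬A ⊔ B) ⊔ ∀r.B)): entailed.

Yes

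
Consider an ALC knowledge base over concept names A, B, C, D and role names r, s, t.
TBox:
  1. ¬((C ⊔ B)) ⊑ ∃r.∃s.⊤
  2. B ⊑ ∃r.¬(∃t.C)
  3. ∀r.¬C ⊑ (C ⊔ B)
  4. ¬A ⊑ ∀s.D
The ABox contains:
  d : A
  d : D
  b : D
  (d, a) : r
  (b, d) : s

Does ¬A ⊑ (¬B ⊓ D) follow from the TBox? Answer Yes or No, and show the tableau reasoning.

1. ¬A ⊑ (¬B ⊓ D)  ⇔  (¬A ⊓ (B ⊔ ¬D)) unsat w.r.t. T
   apply at x₀: ¬A⊑∀s.D
   open: L(x₀) ⊇ {B, ¬A, ∀s.D, ∃r.C, ∃r.∀t.¬C} (+ ∃-successors)
2. Hence ¬A ⊑ (¬B ⊓ D): not entailed.

No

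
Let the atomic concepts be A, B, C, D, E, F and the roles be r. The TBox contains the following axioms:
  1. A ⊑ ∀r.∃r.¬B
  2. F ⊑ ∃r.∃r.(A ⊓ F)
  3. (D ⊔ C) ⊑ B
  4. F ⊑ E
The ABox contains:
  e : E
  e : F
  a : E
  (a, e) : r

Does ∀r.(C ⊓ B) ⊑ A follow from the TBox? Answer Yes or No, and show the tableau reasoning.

1. ∀r.(C ⊓ B) ⊑ A  ⇔  (∀r.(C ⊓ B) ⊓ ¬A) unsat w.r.t. T
   open: L(x₀) ⊇ {¬A, ¬C, ¬D, ¬F, ∀r.(C ⊓ B)}
2. Hence ∀r.(C ⊓ B) ⊑ A: not entailed.

No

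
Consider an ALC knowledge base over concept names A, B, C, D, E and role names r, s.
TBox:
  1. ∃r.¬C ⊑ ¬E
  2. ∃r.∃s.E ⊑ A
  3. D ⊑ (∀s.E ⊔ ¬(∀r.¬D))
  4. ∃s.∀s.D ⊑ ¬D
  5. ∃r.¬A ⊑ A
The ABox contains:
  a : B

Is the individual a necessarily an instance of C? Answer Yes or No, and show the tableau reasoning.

1. a : C?  L(a) = {B} ∪ {¬C}
   open: L(a) ⊇ {B, ¬C, ¬D, ∀r.A, ∀r.C, …} — a ∉ C possible
2. Hence a : C: not entailed.

No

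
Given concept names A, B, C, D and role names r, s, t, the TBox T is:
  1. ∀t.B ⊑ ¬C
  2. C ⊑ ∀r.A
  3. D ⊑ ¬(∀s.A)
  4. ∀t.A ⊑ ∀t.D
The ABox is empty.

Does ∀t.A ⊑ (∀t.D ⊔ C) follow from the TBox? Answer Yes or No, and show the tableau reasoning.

Yes

1. ∀t.A ⊑ (∀t.D ⊔ C)  ⇔  (∀t.A ⊓ (∃t.¬D ⊓ ¬C)) unsat w.r.t. T
   all branches close; clash {D, ¬D} at an ∃-successor
2. Hence ∀t.A ⊑ (∀t.D ⊔ C): entailed.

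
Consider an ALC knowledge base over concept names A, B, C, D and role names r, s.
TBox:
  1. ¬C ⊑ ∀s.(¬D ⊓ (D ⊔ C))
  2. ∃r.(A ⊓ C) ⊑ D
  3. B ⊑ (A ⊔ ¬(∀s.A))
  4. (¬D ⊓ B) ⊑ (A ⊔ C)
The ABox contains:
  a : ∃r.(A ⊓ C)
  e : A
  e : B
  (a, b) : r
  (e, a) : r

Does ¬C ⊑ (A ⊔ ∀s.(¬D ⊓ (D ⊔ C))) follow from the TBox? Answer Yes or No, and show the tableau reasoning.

1. ¬C ⊑ (A ⊔ ∀s.(¬D ⊓ (D ⊔ C)))  ⇔  (¬C ⊓ (¬A ⊓ ∃s.(D ⊔ (¬D ⊓ ¬C)))) unsat w.r.t. T
   all branches close; clash {C, ¬C} at x₀
2. Hence ¬C ⊑ (A ⊔ ∀s.(¬D ⊓ (D ⊔ C))): entailed.

Yes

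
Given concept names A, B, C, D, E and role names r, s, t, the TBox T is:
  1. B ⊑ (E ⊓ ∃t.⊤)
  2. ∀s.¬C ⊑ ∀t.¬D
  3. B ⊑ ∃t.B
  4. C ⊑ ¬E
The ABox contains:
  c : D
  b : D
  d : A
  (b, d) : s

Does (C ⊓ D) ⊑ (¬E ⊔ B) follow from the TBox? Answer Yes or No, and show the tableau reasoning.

1. (C ⊓ D) ⊑ (¬E ⊔ B)  ⇔  ((C ⊓ D) ⊓ (E ⊓ ¬B)) unsat w.r.t. T
   all branches close; clash {E, ¬E} at x₀
2. Hence (C ⊓ D) ⊑ (¬E ⊔ B): entailed.

Yes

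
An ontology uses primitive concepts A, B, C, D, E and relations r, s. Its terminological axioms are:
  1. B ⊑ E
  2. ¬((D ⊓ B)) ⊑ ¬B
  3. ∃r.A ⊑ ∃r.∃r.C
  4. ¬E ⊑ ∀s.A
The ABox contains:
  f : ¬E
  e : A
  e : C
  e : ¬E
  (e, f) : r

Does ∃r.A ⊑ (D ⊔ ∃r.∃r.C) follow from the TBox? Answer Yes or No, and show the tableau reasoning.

Yes

1. ∃r.A ⊑ (D ⊔ ∃r.∃r.C)  ⇔  (∃r.A ⊓ (¬D ⊓ ∀r.∀r.¬C)) unsat w.r.t. T
   all branches close; clash {C, ¬C} at an ∃-successor
2. Hence ∃r.A ⊑ (D ⊔ ∃r.∃r.C): entailed.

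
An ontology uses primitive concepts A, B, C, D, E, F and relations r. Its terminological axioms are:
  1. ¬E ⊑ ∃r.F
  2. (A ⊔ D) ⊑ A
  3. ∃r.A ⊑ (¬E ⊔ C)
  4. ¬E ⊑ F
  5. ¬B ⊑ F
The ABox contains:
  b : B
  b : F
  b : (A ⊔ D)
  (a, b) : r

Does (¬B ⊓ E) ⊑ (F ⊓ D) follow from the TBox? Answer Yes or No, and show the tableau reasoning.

1. (¬B ⊓ E) ⊑ (F ⊓ D)  ⇔  ((¬B ⊓ E) ⊓ (¬F ⊔ ¬D)) unsat w.r.t. T
   apply at x₀: ¬B⊑F
   open: L(x₀) ⊇ {E, F, ¬A, ¬B, ¬D, …}
2. Hence (¬B ⊓ E) ⊑ (F ⊓ D): not entailed.

No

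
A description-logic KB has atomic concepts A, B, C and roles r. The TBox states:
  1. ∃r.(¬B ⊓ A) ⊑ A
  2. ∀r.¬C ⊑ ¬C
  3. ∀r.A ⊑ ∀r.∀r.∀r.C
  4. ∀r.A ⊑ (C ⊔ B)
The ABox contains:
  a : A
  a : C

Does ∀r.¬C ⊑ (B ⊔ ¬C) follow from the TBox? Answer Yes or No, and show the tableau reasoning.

1. ∀r.¬C ⊑ (B ⊔ ¬C)  ⇔  (∀r.¬C ⊓ (¬B ⊓ C)) unsat w.r.t. T
   all branches close; clash {C, ¬C} at x₀
2. Hence ∀r.¬C ⊑ (B ⊔ ¬C): entailed.

Yes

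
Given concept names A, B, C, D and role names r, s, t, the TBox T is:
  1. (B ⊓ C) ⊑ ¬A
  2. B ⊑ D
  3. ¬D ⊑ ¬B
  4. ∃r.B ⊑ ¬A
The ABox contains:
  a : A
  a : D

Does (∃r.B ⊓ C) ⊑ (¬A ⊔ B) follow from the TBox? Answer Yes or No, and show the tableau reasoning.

Yes

1. (∃r.B ⊓ C) ⊑ (¬A ⊔ B)  ⇔  ((∃r.B ⊓ C) ⊓ (A ⊓ ¬B)) unsat w.r.t. T
   all branches close; clash {A, ¬A} at x₀
2. Hence (∃r.B ⊓ C) ⊑ (¬A ⊔ B): entailed.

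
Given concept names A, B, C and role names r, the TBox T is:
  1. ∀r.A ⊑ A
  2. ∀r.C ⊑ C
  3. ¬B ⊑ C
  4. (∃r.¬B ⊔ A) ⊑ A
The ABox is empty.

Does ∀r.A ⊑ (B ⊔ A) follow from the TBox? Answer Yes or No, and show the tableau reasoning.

1. ∀r.A ⊑ (B ⊔ A)  ⇔  (∀r.A ⊓ (¬B ⊓ ¬A)) unsat w.r.t. T
   all branches close; clash {A, ¬A} at x₀
2. Hence ∀r.A ⊑ (B ⊔ A): entailed.

Yes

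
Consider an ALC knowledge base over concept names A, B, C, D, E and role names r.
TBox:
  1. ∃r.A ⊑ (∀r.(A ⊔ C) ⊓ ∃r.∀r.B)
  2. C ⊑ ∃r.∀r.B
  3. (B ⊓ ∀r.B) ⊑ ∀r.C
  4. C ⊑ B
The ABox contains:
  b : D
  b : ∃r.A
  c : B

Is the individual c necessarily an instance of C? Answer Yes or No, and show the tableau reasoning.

1. c : C?  L(c) = {B} ∪ {¬C}
   open: L(c) ⊇ {B, ¬C, ∀r.¬A, ∃r.¬B} (+ ∃-successors) — c ∉ C possible
2. Hence c : C: not entailed.

No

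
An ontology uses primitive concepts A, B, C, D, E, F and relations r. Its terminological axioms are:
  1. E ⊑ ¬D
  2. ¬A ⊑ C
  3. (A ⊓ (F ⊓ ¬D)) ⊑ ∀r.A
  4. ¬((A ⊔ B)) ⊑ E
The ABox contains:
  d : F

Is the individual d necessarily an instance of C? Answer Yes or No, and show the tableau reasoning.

No

1. d : C?  L(d) = {F} ∪ {¬C}
   open: L(d) ⊇ {A, D, F, ¬C, ¬E} — d ∉ C possible
2. Hence d : C: not entailed.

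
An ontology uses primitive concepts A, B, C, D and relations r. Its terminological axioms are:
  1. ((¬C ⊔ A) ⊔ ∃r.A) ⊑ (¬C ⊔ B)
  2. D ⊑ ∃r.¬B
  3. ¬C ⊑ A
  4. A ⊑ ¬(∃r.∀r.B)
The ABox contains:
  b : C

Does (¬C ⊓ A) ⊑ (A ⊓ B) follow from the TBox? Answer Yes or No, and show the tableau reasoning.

1. (¬C ⊓ A) ⊑ (A ⊓ B)  ⇔  ((¬C ⊓ A) ⊓ (¬A ⊔ ¬B)) unsat w.r.t. T
   apply at x₀: A⊑¬(∃r.∀r.B)
   open: L(x₀) ⊇ {A, ¬B, ¬C, ¬D, ∀r.∃r.¬B}
2. Hence (¬C ⊓ A) ⊑ (A ⊓ B): not entailed.

No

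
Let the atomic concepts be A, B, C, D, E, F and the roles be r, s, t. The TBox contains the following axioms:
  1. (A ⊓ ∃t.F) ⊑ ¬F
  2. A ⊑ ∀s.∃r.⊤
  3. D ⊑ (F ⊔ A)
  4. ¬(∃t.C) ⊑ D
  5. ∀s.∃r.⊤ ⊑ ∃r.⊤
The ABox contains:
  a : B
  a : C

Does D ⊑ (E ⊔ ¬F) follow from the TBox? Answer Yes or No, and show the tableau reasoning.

1. D ⊑ (E ⊔ ¬F)  ⇔  (D ⊓ (¬E ⊓ F)) unsat w.r.t. T
   apply at x₀: D⊑(F ⊔ A)
   open: L(x₀) ⊇ {D, F, ¬A, ¬E, ∃s.∀r.⊥} (+ ∃-successors)
2. Hence D ⊑ (E ⊔ ¬F): not entailed.

No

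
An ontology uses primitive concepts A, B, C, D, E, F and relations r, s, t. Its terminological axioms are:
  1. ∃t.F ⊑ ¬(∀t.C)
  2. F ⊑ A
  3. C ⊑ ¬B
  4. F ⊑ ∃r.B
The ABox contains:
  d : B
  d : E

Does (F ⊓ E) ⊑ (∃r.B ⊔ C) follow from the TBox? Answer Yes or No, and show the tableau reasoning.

1. (F ⊓ E) ⊑ (∃r.B ⊔ C)  ⇔  ((F ⊓ E) ⊓ (∀r.¬B ⊓ ¬C)) unsat w.r.t. T
   all branches close; clash {B, ¬B} at an ∃-successor
2. Hence (F ⊓ E) ⊑ (∃r.B ⊔ C): entailed.

Yes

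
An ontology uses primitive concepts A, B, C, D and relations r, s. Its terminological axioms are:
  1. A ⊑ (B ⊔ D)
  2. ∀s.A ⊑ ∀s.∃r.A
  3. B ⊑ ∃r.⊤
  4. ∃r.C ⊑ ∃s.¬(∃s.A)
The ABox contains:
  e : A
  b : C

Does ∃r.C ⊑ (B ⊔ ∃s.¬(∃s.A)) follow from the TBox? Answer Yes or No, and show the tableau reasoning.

Yes

1. ∃r.C ⊑ (B ⊔ ∃s.¬(∃s.A))  ⇔  (∃r.C ⊓ (¬B ⊓ ∀s.∃s.A)) unsat w.r.t. T
   all branches close; clash {A, ¬A} at an ∃-successor
2. Hence ∃r.C ⊑ (B ⊔ ∃s.¬(∃s.A)): entailed.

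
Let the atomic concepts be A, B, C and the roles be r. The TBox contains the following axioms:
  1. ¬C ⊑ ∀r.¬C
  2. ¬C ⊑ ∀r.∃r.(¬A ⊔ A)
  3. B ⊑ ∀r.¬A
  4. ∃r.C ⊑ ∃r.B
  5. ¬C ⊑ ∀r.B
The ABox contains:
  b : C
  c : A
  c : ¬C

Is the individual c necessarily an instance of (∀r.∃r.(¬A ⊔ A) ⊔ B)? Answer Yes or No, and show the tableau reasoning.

1. c : (∀r.∃r.(¬A ⊔ A) ⊔ B)?  L(c) = {A, ¬C} ∪ {(∃r.∀r.(A ⊓ ¬A) ⊓ ¬B)}
   clash {A, ¬A} at an ∃-successor — c ∈ (∀r.∃r.(¬A ⊔ A) ⊔ B)
2. Hence c : (∀r.∃r.(¬A ⊔ A) ⊔ B): entailed.

Yes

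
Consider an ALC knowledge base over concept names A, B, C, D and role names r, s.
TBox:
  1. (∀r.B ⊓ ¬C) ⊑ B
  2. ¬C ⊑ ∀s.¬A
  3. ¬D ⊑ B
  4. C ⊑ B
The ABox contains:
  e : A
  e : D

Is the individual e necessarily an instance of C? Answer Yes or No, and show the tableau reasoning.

1. e : C?  L(e) = {A, D} ∪ {¬C}
   apply at e: ¬C⊑∀s.¬A
   open: L(e) ⊇ {A, D, ¬C, ∀s.¬A, ∃r.¬B} (+ ∃-successors) — e ∉ C possible
2. Hence e : C: not entailed.

No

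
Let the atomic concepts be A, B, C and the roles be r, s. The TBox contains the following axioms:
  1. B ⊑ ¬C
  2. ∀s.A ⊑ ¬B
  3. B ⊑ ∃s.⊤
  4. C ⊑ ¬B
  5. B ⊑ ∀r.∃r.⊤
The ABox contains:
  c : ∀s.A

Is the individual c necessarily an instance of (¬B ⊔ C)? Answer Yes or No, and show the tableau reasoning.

Yes

1. c : (¬B ⊔ C)?  L(c) = {∀s.A} ∪ {(B ⊓ ¬C)}
   clash {B, ¬B} at c — c ∈ (¬B ⊔ C)
2. Hence c : (¬B ⊔ C): entailed.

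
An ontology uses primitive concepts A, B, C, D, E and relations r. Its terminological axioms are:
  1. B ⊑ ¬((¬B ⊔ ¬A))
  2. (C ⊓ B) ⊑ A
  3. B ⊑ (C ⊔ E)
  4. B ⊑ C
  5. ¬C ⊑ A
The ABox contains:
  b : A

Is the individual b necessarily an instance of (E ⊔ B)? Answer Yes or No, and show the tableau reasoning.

1. b : (E ⊔ B)?  L(b) = {A} ∪ {(¬E ⊓ ¬B)}
   open: L(b) ⊇ {A, ¬B, ¬E} — b ∉ (E ⊔ B) possible
2. Hence b : (E ⊔ B): not entailed.

No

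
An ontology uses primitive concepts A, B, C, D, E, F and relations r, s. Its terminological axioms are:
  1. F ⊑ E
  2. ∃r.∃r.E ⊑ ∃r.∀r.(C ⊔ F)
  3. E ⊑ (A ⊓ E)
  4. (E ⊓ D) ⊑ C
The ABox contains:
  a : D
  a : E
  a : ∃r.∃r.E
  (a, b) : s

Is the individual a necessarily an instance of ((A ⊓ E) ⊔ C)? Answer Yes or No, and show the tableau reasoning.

Yes

1. a : ((A ⊓ E) ⊔ C)?  L(a) = {D, E, ∃r.∃r.E} ∪ {((¬A ⊔ ¬E) ⊓ ¬C)}
   clash {E, ¬E} at a — a ∈ ((A ⊓ E) ⊔ C)
2. Hence a : ((A ⊓ E) ⊔ C): entailed.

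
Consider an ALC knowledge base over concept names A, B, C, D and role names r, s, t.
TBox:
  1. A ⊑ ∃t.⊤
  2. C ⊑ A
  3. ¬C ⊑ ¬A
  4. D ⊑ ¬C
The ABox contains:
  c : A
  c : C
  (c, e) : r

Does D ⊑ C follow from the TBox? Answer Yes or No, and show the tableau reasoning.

No

1. D ⊑ C  ⇔  (D ⊓ ¬C) unsat w.r.t. T
   apply at x₀: ¬C⊑¬A
   open: L(x₀) ⊇ {D, ¬A, ¬C}
2. Hence D ⊑ C: not entailed.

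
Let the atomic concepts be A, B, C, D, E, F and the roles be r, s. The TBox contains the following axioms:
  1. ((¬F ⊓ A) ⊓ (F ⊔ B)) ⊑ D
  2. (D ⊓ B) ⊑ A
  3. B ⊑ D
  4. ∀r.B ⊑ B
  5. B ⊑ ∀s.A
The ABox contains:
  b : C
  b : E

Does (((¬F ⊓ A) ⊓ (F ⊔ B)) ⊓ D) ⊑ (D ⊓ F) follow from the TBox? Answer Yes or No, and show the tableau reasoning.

1. (((¬F ⊓ A) ⊓ (F ⊔ B)) ⊓ D) ⊑ (D ⊓ F)  ⇔  ((((¬F ⊓ A) ⊓ (F ⊔ B)) ⊓ D) ⊓ (¬D ⊔ ¬F)) unsat w.r.t. T
   open: L(x₀) ⊇ {A, B, D, ¬F, ∀s.A}
2. Hence (((¬F ⊓ A) ⊓ (F ⊔ B)) ⊓ D) ⊑ (D ⊓ F): not entailed.

No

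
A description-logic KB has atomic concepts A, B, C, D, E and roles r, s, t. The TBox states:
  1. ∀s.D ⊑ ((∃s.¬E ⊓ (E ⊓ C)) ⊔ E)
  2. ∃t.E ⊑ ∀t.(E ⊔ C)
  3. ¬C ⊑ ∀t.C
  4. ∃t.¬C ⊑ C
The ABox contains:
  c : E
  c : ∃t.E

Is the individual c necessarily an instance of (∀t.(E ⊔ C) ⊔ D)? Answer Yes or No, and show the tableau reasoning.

Yes

1. c : (∀t.(E ⊔ C) ⊔ D)?  L(c) = {E, ∃t.E} ∪ {(∃t.(¬E ⊓ ¬C) ⊓ ¬D)}
   clash {C, ¬C} at an ∃-successor — c ∈ (∀t.(E ⊔ C) ⊔ D)
2. Hence c : (∀t.(E ⊔ C) ⊔ D): entailed.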